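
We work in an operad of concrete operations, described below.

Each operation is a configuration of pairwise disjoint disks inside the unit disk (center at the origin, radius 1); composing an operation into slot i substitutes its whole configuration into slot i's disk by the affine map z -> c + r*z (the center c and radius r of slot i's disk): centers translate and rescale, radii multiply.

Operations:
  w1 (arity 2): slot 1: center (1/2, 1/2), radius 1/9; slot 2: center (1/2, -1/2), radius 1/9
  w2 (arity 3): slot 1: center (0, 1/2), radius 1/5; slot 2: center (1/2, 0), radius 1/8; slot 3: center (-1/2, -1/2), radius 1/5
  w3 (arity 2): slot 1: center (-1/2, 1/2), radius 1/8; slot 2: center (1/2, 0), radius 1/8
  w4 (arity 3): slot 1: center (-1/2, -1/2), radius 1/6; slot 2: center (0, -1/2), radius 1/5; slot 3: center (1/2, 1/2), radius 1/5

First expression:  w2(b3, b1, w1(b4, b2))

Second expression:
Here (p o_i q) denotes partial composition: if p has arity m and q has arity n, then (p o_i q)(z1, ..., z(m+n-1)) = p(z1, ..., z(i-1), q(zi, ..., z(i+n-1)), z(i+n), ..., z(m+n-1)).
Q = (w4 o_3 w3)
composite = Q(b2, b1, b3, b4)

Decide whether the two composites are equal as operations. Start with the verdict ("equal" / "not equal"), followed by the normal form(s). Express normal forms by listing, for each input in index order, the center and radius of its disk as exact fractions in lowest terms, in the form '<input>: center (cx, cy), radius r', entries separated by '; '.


In normal form, the first expression is b1: center (1/2, 0), radius 1/8; b2: center (-2/5, -3/5), radius 1/45; b3: center (0, 1/2), radius 1/5; b4: center (-2/5, -2/5), radius 1/45
In normal form, the second expression is b1: center (0, -1/2), radius 1/5; b2: center (-1/2, -1/2), radius 1/6; b3: center (2/5, 3/5), radius 1/40; b4: center (3/5, 1/2), radius 1/40
No match — not equal.

not equal — first b1: center (1/2, 0), radius 1/8; b2: center (-2/5, -3/5), radius 1/45; b3: center (0, 1/2), radius 1/5; b4: center (-2/5, -2/5), radius 1/45, second b1: center (0, -1/2), radius 1/5; b2: center (-1/2, -1/2), radius 1/6; b3: center (2/5, 3/5), radius 1/40; b4: center (3/5, 1/2), radius 1/40


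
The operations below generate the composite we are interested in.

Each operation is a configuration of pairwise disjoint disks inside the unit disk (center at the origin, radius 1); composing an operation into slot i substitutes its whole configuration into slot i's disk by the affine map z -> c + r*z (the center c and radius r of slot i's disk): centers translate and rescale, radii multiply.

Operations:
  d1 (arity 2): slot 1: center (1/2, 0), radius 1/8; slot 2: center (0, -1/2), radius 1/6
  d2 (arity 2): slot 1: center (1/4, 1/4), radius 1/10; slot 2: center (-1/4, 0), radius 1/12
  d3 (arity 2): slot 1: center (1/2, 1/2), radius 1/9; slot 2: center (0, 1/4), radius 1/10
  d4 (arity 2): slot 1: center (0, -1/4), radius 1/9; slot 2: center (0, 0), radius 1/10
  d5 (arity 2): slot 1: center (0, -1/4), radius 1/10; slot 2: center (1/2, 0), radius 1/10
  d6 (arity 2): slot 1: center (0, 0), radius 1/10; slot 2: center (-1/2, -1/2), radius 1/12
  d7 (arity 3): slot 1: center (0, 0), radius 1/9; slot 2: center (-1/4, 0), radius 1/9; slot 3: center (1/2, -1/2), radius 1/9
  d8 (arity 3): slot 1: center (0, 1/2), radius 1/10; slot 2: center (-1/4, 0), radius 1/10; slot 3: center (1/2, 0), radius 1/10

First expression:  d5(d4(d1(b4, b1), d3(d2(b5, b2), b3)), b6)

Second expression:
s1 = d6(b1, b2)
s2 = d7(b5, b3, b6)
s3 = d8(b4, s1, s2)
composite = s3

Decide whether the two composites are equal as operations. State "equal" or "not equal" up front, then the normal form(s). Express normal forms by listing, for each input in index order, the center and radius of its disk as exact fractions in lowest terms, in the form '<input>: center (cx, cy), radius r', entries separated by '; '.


not equal — first b1: center (0, -101/360), radius 1/540; b2: center (17/3600, -49/200), radius 1/10800; b3: center (0, -99/400), radius 1/1000; b4: center (1/180, -11/40), radius 1/720; b5: center (19/3600, -881/3600), radius 1/9000; b6: center (1/2, 0), radius 1/10, second b1: center (-1/4, 0), radius 1/100; b2: center (-3/10, -1/20), radius 1/120; b3: center (19/40, 0), radius 1/90; b4: center (0, 1/2), radius 1/10; b5: center (1/2, 0), radius 1/90; b6: center (11/20, -1/20), radius 1/90


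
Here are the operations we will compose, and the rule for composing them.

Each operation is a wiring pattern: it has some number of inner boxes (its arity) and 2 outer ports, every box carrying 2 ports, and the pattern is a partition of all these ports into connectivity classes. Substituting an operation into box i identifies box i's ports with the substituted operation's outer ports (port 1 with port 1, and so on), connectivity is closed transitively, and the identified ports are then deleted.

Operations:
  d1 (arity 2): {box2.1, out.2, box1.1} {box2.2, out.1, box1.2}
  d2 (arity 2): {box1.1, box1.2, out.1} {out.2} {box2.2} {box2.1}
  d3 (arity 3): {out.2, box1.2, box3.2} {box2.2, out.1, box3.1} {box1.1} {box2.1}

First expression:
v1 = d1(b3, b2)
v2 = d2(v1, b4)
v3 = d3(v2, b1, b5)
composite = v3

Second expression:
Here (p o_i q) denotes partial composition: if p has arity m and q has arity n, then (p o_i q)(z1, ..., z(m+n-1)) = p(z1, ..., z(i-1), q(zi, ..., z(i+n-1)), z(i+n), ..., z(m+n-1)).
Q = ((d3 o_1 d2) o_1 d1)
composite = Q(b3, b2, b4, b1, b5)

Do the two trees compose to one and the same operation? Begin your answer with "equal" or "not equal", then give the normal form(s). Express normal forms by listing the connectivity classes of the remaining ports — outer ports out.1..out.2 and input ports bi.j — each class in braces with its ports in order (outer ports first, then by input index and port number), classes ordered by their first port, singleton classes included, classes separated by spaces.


The first expression, normalized: {out.1, b1.2, b5.1} {out.2, b5.2} {b1.1} {b2.1, b2.2, b3.1, b3.2} {b4.1} {b4.2}
The second expression, normalized: {out.1, b1.2, b5.1} {out.2, b5.2} {b1.1} {b2.1, b2.2, b3.1, b3.2} {b4.1} {b4.2}
The normal forms match — equal.

equal: each reduces to {out.1, b1.2, b5.1} {out.2, b5.2} {b1.1} {b2.1, b2.2, b3.1, b3.2} {b4.1} {b4.2}


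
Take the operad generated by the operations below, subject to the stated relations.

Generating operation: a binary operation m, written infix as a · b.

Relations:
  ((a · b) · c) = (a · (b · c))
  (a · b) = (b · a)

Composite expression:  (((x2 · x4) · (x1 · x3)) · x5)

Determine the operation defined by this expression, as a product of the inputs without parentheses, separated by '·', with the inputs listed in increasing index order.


x1 · x2 · x3 · x4 · x5

Both nesting and order wash out for m; what remains is which x's occur.
(x2 · x4) collapses to x2 · x4
(x1 · x3) collapses to x1 · x3
((x2 · x4) · (x1 · x3)) collapses to x2 · x4 · x1 · x3
(((x2 · x4) · (x1 · x3)) · x5) collapses to x2 · x4 · x1 · x3 · x5
reordering the factors by index: x1 · x2 · x3 · x4 · x5


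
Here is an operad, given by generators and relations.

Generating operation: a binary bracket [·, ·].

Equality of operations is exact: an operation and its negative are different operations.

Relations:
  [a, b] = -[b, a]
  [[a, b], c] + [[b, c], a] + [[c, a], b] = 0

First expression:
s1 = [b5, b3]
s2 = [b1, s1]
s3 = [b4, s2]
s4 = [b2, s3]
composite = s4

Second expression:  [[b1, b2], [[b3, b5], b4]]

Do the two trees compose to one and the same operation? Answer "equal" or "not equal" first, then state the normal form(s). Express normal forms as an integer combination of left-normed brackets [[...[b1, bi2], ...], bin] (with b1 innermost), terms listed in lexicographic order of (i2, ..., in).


In normal form, the first expression is -[[[[b1, b3], b5], b4], b2] + [[[[b1, b5], b3], b4], b2]
In normal form, the second expression is [[[[b1, b2], b3], b5], b4] - [[[[b1, b2], b4], b3], b5] + [[[[b1, b2], b4], b5], b3] - [[[[b1, b2], b5], b3], b4]
They disagree, so not equal.

not equal; first: -[[[[b1, b3], b5], b4], b2] + [[[[b1, b5], b3], b4], b2]; second: [[[[b1, b2], b3], b5], b4] - [[[[b1, b2], b4], b3], b5] + [[[[b1, b2], b4], b5], b3] - [[[[b1, b2], b5], b3], b4]


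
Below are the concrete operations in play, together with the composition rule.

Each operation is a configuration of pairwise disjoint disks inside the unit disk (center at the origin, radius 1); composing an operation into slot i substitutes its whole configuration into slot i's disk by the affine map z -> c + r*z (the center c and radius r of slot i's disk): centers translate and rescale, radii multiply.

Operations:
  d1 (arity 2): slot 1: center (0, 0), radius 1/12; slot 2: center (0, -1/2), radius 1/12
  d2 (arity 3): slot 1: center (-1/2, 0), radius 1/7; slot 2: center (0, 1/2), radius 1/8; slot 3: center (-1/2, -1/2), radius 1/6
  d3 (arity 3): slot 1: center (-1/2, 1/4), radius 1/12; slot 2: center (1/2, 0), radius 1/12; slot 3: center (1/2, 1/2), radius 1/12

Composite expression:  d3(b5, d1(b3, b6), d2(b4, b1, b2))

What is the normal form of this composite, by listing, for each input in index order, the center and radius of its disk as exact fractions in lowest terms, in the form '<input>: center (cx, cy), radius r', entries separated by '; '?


Affine substitution under d3: radii multiply and b-centers shift.
b5 passes through 1 substitution, ending at center (-1/2, 1/4), radius 1/12
b3 passes through 2 substitutions, ending at center (1/2, 0), radius 1/144
b6 passes through 2 substitutions, ending at center (1/2, -1/24), radius 1/144
b4 passes through 2 substitutions, ending at center (11/24, 1/2), radius 1/84
b1 passes through 2 substitutions, ending at center (1/2, 13/24), radius 1/96
b2 passes through 2 substitutions, ending at center (11/24, 11/24), radius 1/72

b1: center (1/2, 13/24), radius 1/96; b2: center (11/24, 11/24), radius 1/72; b3: center (1/2, 0), radius 1/144; b4: center (11/24, 1/2), radius 1/84; b5: center (-1/2, 1/4), radius 1/12; b6: center (1/2, -1/24), radius 1/144


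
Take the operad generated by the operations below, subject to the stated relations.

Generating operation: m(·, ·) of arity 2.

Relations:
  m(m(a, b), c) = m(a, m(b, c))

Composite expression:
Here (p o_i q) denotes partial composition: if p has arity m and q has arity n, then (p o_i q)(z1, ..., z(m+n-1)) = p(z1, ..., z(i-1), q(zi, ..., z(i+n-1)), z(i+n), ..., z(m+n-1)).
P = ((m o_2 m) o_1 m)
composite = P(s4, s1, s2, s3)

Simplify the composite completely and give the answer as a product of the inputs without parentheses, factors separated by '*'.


s4 * s1 * s2 * s3

Key point: m is associative — brackets drop, the s-order remains.
m(s4, s1) reduces to s4 * s1
m(s2, s3) reduces to s2 * s3
m(m(s4, s1), m(s2, s3)) reduces to s4 * s1 * s2 * s3


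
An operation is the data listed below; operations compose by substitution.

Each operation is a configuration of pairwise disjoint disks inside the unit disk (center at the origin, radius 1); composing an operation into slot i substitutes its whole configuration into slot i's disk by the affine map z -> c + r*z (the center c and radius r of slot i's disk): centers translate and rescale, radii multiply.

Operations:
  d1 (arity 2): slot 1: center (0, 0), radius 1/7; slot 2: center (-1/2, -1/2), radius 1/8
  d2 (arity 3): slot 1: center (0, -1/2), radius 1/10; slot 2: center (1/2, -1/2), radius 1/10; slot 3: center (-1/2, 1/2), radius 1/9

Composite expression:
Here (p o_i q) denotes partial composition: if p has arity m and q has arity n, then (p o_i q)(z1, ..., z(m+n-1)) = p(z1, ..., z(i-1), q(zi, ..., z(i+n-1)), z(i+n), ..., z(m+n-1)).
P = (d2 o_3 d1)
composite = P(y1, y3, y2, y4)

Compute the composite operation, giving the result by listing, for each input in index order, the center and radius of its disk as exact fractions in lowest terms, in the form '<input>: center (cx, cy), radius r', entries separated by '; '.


y1: center (0, -1/2), radius 1/10; y2: center (-1/2, 1/2), radius 1/63; y3: center (1/2, -1/2), radius 1/10; y4: center (-5/9, 4/9), radius 1/72


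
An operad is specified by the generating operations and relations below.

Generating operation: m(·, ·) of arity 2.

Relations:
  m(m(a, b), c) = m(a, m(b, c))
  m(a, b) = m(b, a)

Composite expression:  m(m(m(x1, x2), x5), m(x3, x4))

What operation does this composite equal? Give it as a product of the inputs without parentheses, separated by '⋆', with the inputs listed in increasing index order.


x1 ⋆ x2 ⋆ x3 ⋆ x4 ⋆ x5

Key point: m commutes, so take the x-inputs in any fixed order.
m(x1, x2) reduces to x1 ⋆ x2
m(m(x1, x2), x5) reduces to x1 ⋆ x2 ⋆ x5
m(x3, x4) reduces to x3 ⋆ x4
m(m(m(x1, x2), x5), m(x3, x4)) reduces to x1 ⋆ x2 ⋆ x5 ⋆ x3 ⋆ x4
commutativity sorts the factors: x1 ⋆ x2 ⋆ x3 ⋆ x4 ⋆ x5


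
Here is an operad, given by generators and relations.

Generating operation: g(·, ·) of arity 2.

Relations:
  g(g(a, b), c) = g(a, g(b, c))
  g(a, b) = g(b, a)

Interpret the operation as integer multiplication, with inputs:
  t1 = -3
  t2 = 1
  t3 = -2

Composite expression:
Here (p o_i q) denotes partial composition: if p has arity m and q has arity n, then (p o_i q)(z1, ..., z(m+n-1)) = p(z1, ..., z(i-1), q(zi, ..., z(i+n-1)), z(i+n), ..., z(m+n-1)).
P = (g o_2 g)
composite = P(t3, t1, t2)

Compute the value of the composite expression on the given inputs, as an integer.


6


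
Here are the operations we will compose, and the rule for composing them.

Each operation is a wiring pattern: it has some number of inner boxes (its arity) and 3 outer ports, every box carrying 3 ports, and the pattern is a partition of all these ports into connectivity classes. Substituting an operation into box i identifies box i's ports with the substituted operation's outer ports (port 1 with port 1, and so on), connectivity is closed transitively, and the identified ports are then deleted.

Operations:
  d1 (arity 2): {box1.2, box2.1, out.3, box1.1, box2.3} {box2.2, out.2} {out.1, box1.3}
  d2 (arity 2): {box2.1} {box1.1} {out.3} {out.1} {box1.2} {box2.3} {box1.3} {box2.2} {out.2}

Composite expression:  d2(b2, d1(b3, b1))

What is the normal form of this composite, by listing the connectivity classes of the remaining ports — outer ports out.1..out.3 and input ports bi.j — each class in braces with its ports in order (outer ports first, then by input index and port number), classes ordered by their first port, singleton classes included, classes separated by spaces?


{out.1} {out.2} {out.3} {b1.1, b1.3, b3.1, b3.2} {b1.2} {b2.1} {b2.2} {b2.3} {b3.3}

After gluing at d2, chains via deleted ports link the b-ports.
after d1, the pattern on (b3, b1) reads {out.1, b3.3} {out.2, b1.2} {out.3, b1.1, b1.3, b3.1, b3.2} (out.j = its outer ports)
after d2, the pattern on (b2, b3, b1) reads {out.1} {out.2} {out.3} {b1.1, b1.3, b3.1, b3.2} {b1.2} {b2.1} {b2.2} {b2.3} {b3.3} (out.j = its outer ports)


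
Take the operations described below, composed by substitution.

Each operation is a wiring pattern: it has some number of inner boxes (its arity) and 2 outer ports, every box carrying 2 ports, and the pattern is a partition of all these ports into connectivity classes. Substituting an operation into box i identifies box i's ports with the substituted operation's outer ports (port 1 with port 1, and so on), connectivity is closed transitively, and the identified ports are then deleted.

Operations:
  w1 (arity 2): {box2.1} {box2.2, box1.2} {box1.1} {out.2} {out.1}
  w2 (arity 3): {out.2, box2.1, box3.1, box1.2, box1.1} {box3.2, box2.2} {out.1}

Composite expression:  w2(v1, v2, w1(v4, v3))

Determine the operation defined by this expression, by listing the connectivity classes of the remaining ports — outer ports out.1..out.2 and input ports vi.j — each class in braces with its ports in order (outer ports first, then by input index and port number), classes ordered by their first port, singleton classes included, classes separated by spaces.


{out.1} {out.2, v1.1, v1.2, v2.1} {v2.2} {v3.1} {v3.2, v4.2} {v4.1}

Reachability decides: close wires over w2-identified ports.
w1 over (v4, v3) gives {out.1} {out.2} {v3.1} {v3.2, v4.2} {v4.1}, out.j being that stage's outer ports
w2 over (v1, v2, v4, v3) gives {out.1} {out.2, v1.1, v1.2, v2.1} {v2.2} {v3.1} {v3.2, v4.2} {v4.1}, out.j being that stage's outer ports


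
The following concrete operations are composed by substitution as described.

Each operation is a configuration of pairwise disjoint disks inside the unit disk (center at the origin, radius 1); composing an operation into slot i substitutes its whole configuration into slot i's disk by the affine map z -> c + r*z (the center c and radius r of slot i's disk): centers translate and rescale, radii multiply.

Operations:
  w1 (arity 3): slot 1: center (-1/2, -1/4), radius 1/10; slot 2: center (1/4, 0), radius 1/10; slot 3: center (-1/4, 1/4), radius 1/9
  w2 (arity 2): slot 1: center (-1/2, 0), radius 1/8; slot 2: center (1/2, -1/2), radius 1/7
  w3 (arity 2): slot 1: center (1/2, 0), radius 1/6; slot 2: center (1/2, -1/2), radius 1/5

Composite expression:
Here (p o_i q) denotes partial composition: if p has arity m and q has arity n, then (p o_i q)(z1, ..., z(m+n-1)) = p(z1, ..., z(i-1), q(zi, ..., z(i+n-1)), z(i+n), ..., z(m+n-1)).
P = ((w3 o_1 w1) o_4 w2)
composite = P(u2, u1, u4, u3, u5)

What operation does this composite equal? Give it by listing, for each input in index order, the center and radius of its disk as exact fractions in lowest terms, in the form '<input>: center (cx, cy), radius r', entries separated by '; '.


Below w3, radii multiply path by path; the u-disk centers shift.
input u2: applying the 2 nested substitutions gives center (5/12, -1/24), radius 1/60
input u1: applying the 2 nested substitutions gives center (13/24, 0), radius 1/60
input u4: applying the 2 nested substitutions gives center (11/24, 1/24), radius 1/54
input u3: applying the 2 nested substitutions gives center (2/5, -1/2), radius 1/40
input u5: applying the 2 nested substitutions gives center (3/5, -3/5), radius 1/35

u1: center (13/24, 0), radius 1/60; u2: center (5/12, -1/24), radius 1/60; u3: center (2/5, -1/2), radius 1/40; u4: center (11/24, 1/24), radius 1/54; u5: center (3/5, -3/5), radius 1/35


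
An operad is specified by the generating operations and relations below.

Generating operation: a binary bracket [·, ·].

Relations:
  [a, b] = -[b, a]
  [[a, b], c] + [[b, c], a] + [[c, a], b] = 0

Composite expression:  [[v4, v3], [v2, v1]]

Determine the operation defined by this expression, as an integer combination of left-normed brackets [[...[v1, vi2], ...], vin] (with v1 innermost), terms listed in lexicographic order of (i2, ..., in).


In the tensor algebra, words opening v1 carry the v1-anchored form.
Composite bracket: [[v4, v3], [v2, v1]]
Applying ab - ba throughout gives 8 signed words (2^3 = 8).
Words beginning with v1 determine it all:
  v1v2v3v4 appears with sign -1, giving the term -[[[v1, v2], v3], v4]
  v1v2v4v3 appears with sign +1, giving the term +[[[v1, v2], v4], v3]

-[[[v1, v2], v3], v4] + [[[v1, v2], v4], v3]


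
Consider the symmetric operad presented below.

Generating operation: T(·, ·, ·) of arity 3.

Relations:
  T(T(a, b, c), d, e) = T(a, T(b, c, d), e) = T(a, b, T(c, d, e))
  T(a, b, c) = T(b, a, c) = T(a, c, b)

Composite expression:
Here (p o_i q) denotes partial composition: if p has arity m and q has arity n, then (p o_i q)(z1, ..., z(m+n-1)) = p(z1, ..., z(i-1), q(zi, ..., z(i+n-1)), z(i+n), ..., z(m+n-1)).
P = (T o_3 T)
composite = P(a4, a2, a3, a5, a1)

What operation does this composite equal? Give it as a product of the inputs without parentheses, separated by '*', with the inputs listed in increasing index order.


a1 * a2 * a3 * a4 * a5

Both nesting and order wash out for T; what remains is which a's occur.
T(a3, a5, a1) reduces to a3 * a5 * a1
T(a4, a2, T(a3, a5, a1)) reduces to a4 * a2 * a3 * a5 * a1
the factors in increasing index order: a1 * a2 * a3 * a4 * a5


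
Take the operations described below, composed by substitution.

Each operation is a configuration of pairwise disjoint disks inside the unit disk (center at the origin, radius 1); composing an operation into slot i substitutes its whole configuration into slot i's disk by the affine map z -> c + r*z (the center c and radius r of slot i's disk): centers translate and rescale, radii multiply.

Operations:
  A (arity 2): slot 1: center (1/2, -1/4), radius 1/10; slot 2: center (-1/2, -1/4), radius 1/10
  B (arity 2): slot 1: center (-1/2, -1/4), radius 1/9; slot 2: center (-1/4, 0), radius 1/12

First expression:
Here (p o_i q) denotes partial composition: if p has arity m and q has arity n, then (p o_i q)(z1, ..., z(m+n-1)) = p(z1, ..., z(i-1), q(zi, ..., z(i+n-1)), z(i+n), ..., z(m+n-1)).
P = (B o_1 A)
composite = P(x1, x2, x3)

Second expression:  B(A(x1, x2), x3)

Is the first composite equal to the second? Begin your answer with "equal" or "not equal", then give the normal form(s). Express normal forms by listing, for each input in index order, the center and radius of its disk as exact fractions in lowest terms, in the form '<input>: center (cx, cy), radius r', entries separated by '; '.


The first expression reduces to x1: center (-4/9, -5/18), radius 1/90; x2: center (-5/9, -5/18), radius 1/90; x3: center (-1/4, 0), radius 1/12
The second expression reduces to x1: center (-4/9, -5/18), radius 1/90; x2: center (-5/9, -5/18), radius 1/90; x3: center (-1/4, 0), radius 1/12
Identical normal forms: equal.

equal — both sides give x1: center (-4/9, -5/18), radius 1/90; x2: center (-5/9, -5/18), radius 1/90; x3: center (-1/4, 0), radius 1/12


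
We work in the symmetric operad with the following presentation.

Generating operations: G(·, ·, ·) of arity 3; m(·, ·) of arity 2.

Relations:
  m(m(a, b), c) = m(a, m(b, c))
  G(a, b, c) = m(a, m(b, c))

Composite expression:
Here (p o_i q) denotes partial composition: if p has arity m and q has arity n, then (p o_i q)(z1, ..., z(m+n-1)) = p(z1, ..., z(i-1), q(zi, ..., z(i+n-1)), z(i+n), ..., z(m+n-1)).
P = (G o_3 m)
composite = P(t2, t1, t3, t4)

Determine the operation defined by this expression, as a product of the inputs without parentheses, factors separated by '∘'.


t2 ∘ t1 ∘ t3 ∘ t4

Associativity of G dissolves the nesting; only the t-input order survives.
m(t3, t4) flattens to t3 ∘ t4
G(t2, t1, m(t3, t4)) flattens to t2 ∘ t1 ∘ t3 ∘ t4


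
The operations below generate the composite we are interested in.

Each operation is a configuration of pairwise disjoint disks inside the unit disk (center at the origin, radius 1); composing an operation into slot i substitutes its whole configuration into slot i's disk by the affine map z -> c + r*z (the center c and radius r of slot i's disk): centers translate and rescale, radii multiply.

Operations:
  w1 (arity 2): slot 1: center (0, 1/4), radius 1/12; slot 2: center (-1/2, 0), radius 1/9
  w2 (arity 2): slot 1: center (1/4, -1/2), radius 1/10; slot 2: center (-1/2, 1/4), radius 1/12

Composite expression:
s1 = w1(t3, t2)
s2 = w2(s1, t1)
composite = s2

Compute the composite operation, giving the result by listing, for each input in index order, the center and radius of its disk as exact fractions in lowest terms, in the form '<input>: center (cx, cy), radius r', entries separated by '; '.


Nesting under w2 composes maps z -> c + r*z down each t-path.
tracing t3 down its 2-map path: center (1/4, -19/40), radius 1/120
tracing t2 down its 2-map path: center (1/5, -1/2), radius 1/90
tracing t1 down its 1-map path: center (-1/2, 1/4), radius 1/12

t1: center (-1/2, 1/4), radius 1/12; t2: center (1/5, -1/2), radius 1/90; t3: center (1/4, -19/40), radius 1/120


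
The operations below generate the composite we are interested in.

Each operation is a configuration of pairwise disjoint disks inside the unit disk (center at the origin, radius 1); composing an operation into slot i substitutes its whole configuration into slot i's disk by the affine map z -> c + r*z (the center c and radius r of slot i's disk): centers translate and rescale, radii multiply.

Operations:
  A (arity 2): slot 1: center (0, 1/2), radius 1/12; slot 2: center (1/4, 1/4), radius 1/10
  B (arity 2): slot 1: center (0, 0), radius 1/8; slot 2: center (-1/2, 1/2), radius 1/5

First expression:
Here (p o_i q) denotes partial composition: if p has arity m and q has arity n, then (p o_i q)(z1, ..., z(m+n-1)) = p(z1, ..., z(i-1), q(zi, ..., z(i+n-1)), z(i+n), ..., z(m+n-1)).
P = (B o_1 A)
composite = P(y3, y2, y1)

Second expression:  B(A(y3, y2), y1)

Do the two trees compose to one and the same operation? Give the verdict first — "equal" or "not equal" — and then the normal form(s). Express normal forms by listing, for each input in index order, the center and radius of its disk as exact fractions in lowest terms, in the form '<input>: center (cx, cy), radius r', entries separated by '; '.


equal: each reduces to y1: center (-1/2, 1/2), radius 1/5; y2: center (1/32, 1/32), radius 1/80; y3: center (0, 1/16), radius 1/96

In normal form, the first expression is y1: center (-1/2, 1/2), radius 1/5; y2: center (1/32, 1/32), radius 1/80; y3: center (0, 1/16), radius 1/96
In normal form, the second expression is y1: center (-1/2, 1/2), radius 1/5; y2: center (1/32, 1/32), radius 1/80; y3: center (0, 1/16), radius 1/96
The forms coincide; equal.


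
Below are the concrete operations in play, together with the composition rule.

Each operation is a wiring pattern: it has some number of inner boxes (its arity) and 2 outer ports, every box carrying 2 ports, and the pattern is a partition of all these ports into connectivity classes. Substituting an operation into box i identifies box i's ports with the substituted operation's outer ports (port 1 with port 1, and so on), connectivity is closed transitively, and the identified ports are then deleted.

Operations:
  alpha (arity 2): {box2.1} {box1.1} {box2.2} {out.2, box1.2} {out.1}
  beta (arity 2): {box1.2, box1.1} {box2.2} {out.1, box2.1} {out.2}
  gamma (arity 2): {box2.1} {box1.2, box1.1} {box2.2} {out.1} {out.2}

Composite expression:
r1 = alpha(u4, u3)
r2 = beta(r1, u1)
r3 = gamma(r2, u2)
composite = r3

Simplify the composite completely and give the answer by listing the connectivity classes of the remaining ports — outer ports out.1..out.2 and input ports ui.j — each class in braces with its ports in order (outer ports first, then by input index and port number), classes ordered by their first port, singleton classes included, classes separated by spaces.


{out.1} {out.2} {u1.1} {u1.2} {u2.1} {u2.2} {u3.1} {u3.2} {u4.1} {u4.2}


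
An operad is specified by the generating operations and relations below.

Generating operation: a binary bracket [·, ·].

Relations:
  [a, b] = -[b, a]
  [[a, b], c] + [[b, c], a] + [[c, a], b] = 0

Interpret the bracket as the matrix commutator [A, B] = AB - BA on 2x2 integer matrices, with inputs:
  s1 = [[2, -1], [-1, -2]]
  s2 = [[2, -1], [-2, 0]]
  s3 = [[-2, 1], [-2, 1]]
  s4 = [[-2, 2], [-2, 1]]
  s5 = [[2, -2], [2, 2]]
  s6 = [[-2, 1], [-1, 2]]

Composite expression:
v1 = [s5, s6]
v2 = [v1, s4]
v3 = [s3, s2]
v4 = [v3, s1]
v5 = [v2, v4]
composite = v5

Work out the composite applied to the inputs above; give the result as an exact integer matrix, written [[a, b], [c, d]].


[[1056, -272], [2544, -1056]]

[s5, s6] = [[0, -8], [-8, 0]]
[[s5, s6], s4] = [[32, -24], [24, -32]]
[s3, s2] = [[-4, 1], [-10, 4]]
[[s3, s2], s1] = [[-11, 4], [-48, 11]]
[[[s5, s6], s4], [[s3, s2], s1]] = [[1056, -272], [2544, -1056]]


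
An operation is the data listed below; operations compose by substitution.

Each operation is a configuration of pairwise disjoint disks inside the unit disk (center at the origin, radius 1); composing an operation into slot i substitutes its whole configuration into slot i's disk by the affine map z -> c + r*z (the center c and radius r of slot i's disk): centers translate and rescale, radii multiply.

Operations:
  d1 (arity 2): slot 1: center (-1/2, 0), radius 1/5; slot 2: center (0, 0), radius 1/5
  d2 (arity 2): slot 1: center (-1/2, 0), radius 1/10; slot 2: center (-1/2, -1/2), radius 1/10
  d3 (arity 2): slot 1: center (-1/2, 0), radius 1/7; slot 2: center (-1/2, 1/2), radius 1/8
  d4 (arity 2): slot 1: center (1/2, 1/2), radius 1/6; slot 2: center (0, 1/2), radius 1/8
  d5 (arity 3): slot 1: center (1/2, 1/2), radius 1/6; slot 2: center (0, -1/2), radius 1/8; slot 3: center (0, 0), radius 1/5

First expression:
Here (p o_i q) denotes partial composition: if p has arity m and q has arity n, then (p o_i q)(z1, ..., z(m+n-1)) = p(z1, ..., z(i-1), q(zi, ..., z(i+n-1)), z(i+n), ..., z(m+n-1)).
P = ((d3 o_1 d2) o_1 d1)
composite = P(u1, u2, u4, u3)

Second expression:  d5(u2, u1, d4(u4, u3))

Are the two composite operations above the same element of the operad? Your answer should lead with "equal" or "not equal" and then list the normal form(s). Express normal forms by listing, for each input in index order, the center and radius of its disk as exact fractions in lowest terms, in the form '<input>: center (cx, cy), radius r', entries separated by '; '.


not equal; first: u1: center (-81/140, 0), radius 1/350; u2: center (-4/7, 0), radius 1/350; u3: center (-1/2, 1/2), radius 1/8; u4: center (-4/7, -1/14), radius 1/70; second: u1: center (0, -1/2), radius 1/8; u2: center (1/2, 1/2), radius 1/6; u3: center (0, 1/10), radius 1/40; u4: center (1/10, 1/10), radius 1/30

In normal form, the first expression is u1: center (-81/140, 0), radius 1/350; u2: center (-4/7, 0), radius 1/350; u3: center (-1/2, 1/2), radius 1/8; u4: center (-4/7, -1/14), radius 1/70
In normal form, the second expression is u1: center (0, -1/2), radius 1/8; u2: center (1/2, 1/2), radius 1/6; u3: center (0, 1/10), radius 1/40; u4: center (1/10, 1/10), radius 1/30
Different reductions; not equal.


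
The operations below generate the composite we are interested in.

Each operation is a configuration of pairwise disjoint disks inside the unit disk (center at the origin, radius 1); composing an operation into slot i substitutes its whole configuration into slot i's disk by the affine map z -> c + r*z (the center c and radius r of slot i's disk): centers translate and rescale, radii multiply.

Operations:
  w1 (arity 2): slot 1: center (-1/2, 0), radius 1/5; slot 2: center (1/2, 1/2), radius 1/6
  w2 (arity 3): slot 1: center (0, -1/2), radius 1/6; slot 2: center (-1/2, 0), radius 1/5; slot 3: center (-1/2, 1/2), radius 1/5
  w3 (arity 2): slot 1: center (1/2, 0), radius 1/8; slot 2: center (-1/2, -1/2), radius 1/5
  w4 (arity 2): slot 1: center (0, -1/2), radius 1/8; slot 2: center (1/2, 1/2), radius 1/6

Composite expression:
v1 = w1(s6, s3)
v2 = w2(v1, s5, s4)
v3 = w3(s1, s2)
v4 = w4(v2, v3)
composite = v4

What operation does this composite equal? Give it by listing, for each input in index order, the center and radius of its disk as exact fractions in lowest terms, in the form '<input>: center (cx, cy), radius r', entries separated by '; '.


s1: center (7/12, 1/2), radius 1/48; s2: center (5/12, 5/12), radius 1/30; s3: center (1/96, -53/96), radius 1/288; s4: center (-1/16, -7/16), radius 1/40; s5: center (-1/16, -1/2), radius 1/40; s6: center (-1/96, -9/16), radius 1/240

Below w4, radii multiply path by path; the s-disk centers shift.
input s6: applying the 3 nested substitutions gives center (-1/96, -9/16), radius 1/240
input s3: applying the 3 nested substitutions gives center (1/96, -53/96), radius 1/288
input s5: applying the 2 nested substitutions gives center (-1/16, -1/2), radius 1/40
input s4: applying the 2 nested substitutions gives center (-1/16, -7/16), radius 1/40
input s1: applying the 2 nested substitutions gives center (7/12, 1/2), radius 1/48
input s2: applying the 2 nested substitutions gives center (5/12, 5/12), radius 1/30


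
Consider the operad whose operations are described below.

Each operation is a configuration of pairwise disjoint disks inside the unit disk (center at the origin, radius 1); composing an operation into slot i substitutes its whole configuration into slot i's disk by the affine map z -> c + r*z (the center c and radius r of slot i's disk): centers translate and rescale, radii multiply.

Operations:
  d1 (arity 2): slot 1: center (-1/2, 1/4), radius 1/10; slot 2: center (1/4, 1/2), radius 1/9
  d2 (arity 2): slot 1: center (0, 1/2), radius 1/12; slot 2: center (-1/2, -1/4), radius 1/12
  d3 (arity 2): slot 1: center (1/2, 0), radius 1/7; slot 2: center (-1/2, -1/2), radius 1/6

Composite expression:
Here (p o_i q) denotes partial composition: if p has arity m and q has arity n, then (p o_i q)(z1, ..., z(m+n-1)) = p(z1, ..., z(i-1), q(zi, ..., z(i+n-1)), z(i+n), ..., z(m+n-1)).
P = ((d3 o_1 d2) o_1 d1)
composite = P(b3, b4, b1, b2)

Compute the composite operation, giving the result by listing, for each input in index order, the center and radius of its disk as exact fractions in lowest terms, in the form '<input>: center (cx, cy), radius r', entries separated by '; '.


b1: center (3/7, -1/28), radius 1/84; b2: center (-1/2, -1/2), radius 1/6; b3: center (83/168, 25/336), radius 1/840; b4: center (169/336, 13/168), radius 1/756

Follow each b-input down from d3: c' goes to c + r*c', radius to r*r'.
b3 passes through 3 substitutions, ending at center (83/168, 25/336), radius 1/840
b4 passes through 3 substitutions, ending at center (169/336, 13/168), radius 1/756
b1 passes through 2 substitutions, ending at center (3/7, -1/28), radius 1/84
b2 passes through 1 substitution, ending at center (-1/2, -1/2), radius 1/6


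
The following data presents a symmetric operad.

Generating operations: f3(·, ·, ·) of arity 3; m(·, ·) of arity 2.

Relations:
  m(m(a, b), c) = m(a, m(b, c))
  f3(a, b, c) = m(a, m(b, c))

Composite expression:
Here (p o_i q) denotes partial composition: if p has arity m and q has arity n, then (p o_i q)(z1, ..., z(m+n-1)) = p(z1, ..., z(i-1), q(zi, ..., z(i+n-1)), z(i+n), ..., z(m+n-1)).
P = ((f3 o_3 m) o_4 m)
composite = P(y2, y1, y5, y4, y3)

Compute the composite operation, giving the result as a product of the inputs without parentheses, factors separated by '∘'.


y2 ∘ y1 ∘ y5 ∘ y4 ∘ y3

Every regrouping of f3 is equal, so read the y-inputs in written order.
m(y4, y3) reduces to y4 ∘ y3
m(y5, m(y4, y3)) reduces to y5 ∘ y4 ∘ y3
f3(y2, y1, m(y5, m(y4, y3))) reduces to y2 ∘ y1 ∘ y5 ∘ y4 ∘ y3


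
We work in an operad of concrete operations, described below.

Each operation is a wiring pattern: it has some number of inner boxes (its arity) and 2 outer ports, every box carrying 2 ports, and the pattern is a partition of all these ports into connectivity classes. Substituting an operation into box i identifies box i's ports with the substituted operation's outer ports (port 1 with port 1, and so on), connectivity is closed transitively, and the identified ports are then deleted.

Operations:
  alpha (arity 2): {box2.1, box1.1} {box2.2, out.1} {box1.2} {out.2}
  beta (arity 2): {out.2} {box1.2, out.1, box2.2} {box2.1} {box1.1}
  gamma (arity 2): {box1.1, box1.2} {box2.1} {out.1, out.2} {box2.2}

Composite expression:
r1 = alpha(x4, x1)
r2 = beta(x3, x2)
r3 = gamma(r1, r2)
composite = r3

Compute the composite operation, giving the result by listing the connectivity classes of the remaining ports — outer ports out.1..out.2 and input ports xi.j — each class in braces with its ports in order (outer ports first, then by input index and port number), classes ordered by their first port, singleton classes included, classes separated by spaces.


{out.1, out.2} {x1.1, x4.1} {x1.2} {x2.1} {x2.2, x3.2} {x3.1} {x4.2}

Treat the ports identified at gamma as solder joints: merge, then drop.
composing alpha on (x4, x1), with out.j its own outer ports: {out.1, x1.2} {out.2} {x1.1, x4.1} {x4.2}
composing beta on (x3, x2), with out.j its own outer ports: {out.1, x2.2, x3.2} {out.2} {x2.1} {x3.1}
composing gamma on (x4, x1, x3, x2), with out.j its own outer ports: {out.1, out.2} {x1.1, x4.1} {x1.2} {x2.1} {x2.2, x3.2} {x3.1} {x4.2}


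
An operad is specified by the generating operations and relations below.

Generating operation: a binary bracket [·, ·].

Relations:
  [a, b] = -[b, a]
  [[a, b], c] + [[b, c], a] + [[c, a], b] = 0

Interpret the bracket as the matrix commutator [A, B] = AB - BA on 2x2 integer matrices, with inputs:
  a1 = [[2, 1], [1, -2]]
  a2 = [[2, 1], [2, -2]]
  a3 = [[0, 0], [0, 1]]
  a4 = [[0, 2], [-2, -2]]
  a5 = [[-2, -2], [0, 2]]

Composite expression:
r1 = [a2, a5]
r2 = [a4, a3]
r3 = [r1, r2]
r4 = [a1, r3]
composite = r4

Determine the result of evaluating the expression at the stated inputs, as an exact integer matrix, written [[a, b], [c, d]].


[[-32, 48], [80, 32]]

[a2, a5] = [[4, -4], [-8, -4]]
[a4, a3] = [[0, 2], [2, 0]]
[[a2, a5], [a4, a3]] = [[8, 16], [-16, -8]]
[a1, [[a2, a5], [a4, a3]]] = [[-32, 48], [80, 32]]


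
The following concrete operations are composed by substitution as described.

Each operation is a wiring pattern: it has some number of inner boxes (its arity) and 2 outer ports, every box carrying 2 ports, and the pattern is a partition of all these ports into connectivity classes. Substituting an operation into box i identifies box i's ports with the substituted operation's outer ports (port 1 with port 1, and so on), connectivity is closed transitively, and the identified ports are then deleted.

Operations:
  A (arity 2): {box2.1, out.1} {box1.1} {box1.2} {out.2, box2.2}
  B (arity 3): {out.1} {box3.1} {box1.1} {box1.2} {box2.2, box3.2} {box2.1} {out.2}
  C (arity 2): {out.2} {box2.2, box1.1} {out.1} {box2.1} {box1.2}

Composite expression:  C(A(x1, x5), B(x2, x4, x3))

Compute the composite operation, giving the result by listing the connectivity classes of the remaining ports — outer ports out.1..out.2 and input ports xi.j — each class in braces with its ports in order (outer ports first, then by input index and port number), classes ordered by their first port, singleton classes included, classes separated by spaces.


{out.1} {out.2} {x1.1} {x1.2} {x2.1} {x2.2} {x3.1} {x3.2, x4.2} {x4.1} {x5.1} {x5.2}

Substituting into C glues patterns; closure does the rest.
A over (x1, x5) gives {out.1, x5.1} {out.2, x5.2} {x1.1} {x1.2}, out.j being that stage's outer ports
B over (x2, x4, x3) gives {out.1} {out.2} {x2.1} {x2.2} {x3.1} {x3.2, x4.2} {x4.1}, out.j being that stage's outer ports
C over (x1, x5, x2, x4, x3) gives {out.1} {out.2} {x1.1} {x1.2} {x2.1} {x2.2} {x3.1} {x3.2, x4.2} {x4.1} {x5.1} {x5.2}, out.j being that stage's outer ports


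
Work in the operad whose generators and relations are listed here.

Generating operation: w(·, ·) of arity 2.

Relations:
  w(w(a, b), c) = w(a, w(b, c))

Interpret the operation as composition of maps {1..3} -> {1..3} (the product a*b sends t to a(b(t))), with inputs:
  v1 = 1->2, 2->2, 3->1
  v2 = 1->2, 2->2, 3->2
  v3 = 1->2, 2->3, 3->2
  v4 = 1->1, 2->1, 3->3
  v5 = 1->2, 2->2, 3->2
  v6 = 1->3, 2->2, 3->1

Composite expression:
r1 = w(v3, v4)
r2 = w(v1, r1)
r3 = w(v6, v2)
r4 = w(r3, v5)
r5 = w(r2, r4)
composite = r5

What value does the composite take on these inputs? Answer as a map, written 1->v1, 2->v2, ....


w(v3, v4) = 1->2, 2->2, 3->2
w(v1, w(v3, v4)) = 1->2, 2->2, 3->2
w(v6, v2) = 1->2, 2->2, 3->2
w(w(v6, v2), v5) = 1->2, 2->2, 3->2
w(w(v1, w(v3, v4)), w(w(v6, v2), v5)) = 1->2, 2->2, 3->2

1->2, 2->2, 3->2


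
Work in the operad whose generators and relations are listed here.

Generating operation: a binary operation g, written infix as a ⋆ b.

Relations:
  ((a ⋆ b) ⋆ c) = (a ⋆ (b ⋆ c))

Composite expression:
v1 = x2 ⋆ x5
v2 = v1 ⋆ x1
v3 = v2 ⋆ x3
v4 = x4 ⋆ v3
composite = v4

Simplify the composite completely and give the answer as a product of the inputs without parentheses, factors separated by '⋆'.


x4 ⋆ x2 ⋆ x5 ⋆ x1 ⋆ x3

All parenthesizations of g agree; list the x-inputs left to right.
(x2 ⋆ x5) unparenthesizes to x2 ⋆ x5
((x2 ⋆ x5) ⋆ x1) unparenthesizes to x2 ⋆ x5 ⋆ x1
(((x2 ⋆ x5) ⋆ x1) ⋆ x3) unparenthesizes to x2 ⋆ x5 ⋆ x1 ⋆ x3
(x4 ⋆ (((x2 ⋆ x5) ⋆ x1) ⋆ x3)) unparenthesizes to x4 ⋆ x2 ⋆ x5 ⋆ x1 ⋆ x3


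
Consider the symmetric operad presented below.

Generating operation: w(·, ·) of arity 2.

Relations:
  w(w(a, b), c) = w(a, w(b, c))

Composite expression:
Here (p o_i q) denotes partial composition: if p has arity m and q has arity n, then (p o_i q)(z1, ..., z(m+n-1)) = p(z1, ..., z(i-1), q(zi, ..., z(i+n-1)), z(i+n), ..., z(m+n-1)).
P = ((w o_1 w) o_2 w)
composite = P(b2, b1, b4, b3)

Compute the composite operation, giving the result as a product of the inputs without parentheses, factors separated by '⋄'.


b2 ⋄ b1 ⋄ b4 ⋄ b3
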